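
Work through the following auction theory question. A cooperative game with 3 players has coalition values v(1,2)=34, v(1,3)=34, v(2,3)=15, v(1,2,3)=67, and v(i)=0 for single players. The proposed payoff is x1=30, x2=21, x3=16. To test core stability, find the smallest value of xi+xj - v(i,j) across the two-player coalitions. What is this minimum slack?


Step 1: Slack for coalition (1,2): x1+x2 - v12 = 51 - 34 = 17
Step 2: Slack for coalition (1,3): x1+x3 - v13 = 46 - 34 = 12
Step 3: Slack for coalition (2,3): x2+x3 - v23 = 37 - 15 = 22
Step 4: Minimum slack = min(17, 12, 22) = 12, attained by (1,3); no pair can gain by deviating, so the allocation is in the core

12


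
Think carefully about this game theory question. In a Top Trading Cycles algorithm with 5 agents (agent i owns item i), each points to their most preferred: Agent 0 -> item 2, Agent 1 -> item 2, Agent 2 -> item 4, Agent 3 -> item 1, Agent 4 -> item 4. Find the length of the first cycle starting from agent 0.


Step 1: Trace the pointer graph from agent 0: 0 -> 2 -> 4 -> 4
Step 2: A cycle is detected when we revisit agent 4
Step 3: The cycle is: 4 -> 4
Step 4: Cycle length = 1

1


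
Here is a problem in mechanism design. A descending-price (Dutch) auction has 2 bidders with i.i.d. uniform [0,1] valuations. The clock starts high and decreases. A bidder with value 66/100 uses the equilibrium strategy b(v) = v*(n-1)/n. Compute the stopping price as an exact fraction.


Step 1: Dutch auctions are strategically equivalent to first-price auctions
Step 2: The equilibrium bid is b(v) = v*(n-1)/n
Step 3: b = 33/50 * 1/2
Step 4: b = 33/100

33/100


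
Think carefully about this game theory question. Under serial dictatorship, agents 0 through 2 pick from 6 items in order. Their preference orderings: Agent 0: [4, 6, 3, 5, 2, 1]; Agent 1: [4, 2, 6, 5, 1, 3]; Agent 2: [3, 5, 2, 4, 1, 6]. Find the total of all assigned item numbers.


Step 1: Agent 0 picks item 4
Step 2: Agent 1 picks item 2
Step 3: Agent 2 picks item 3
Step 4: Sum = 4 + 2 + 3 = 9

9


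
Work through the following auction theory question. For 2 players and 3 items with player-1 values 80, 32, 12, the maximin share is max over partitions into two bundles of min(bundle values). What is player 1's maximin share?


Step 1: Item values = 80, 32, 12
Step 2: Enumerate all 2-bundle partitions and take the smaller bundle:
  Partition 1: {80} vs {32,12} -> bundles 80, 44; min = 44
  Partition 2: {32} vs {80,12} -> bundles 32, 92; min = 32
  Partition 3: {12} vs {80,32} -> bundles 12, 112; min = 12
Step 3: MMS = max(44, 32, 12) = 44

44


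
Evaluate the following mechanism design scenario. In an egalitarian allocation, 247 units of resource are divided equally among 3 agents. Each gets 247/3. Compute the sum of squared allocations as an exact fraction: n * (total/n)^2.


Step 1: Each agent's share = 247/3
Step 2: Square of each share = (247/3)^2 = 61009/9
Step 3: Sum of squares = 3 * 61009/9 = 61009/3

61009/3


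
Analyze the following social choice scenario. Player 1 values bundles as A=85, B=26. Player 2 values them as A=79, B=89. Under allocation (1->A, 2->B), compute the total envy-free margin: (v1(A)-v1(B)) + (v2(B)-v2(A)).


Step 1: Player 1's margin = v1(A) - v1(B) = 85 - 26 = 59
Step 2: Player 2's margin = v2(B) - v2(A) = 89 - 79 = 10
Step 3: Total margin = 59 + 10 = 69

69


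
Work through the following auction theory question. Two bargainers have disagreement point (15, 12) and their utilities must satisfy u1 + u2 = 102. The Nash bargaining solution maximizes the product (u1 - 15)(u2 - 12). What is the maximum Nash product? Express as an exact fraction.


Step 1: The Nash solution splits surplus symmetrically above the disagreement point
Step 2: u1 = (total + d1 - d2)/2 = (102 + 15 - 12)/2 = 105/2
Step 3: u2 = (total - d1 + d2)/2 = (102 - 15 + 12)/2 = 99/2
Step 4: Nash product = (105/2 - 15) * (99/2 - 12)
Step 5: = 75/2 * 75/2 = 5625/4

5625/4


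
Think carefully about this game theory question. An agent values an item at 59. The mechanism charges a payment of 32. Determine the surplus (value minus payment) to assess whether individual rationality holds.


Step 1: Surplus = value - payment = 59 - 32 = 27
Step 2: IR is satisfied (surplus >= 0)

27


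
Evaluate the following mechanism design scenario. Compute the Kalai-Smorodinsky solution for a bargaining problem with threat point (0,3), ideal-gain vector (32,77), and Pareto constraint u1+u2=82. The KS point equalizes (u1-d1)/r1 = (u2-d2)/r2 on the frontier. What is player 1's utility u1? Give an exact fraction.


Step 1: At the KS point, (u1-d1)/r1 = (u2-d2)/r2 = t and u1+u2 = 82
Step 2: u1 = d1 + r1*t and u2 = d2 + r2*t, so (d1 + r1*t) + (d2 + r2*t) = 82
Step 3: t = (82 - 0 - 3)/(32 + 77) = 79/109
Step 4: u1 = d1 + r1*t = 0 + 32 * 79/109 = 2528/109
Step 5: (Check: u2 = d2 + r2*t = 6410/109; u1+u2 = 2528/109 + 6410/109 = 82, on the frontier.)

2528/109


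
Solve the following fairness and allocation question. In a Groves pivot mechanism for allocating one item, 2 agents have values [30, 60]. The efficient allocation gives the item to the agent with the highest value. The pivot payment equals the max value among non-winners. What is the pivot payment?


Step 1: The efficient winner is agent 1 with value 60
Step 2: Other agents' values: [30]
Step 3: Pivot payment = max(others) = 30
Step 4: The winner pays 30

30


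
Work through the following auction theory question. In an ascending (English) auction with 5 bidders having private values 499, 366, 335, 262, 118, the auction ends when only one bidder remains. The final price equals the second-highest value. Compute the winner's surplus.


Step 1: Identify the highest value: 499
Step 2: Identify the second-highest value: 366
Step 3: The final price = second-highest value = 366
Step 4: Surplus = 499 - 366 = 133

133


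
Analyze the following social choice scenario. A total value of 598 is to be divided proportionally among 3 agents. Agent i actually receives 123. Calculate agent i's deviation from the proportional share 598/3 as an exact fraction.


Step 1: Proportional share = 598/3
Step 2: Agent's actual allocation = 123
Step 3: Excess = 123 - 598/3 = -229/3

-229/3


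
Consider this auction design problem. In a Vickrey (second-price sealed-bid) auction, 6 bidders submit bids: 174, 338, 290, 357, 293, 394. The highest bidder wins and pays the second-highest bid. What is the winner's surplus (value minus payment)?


Step 1: Sort bids in descending order: 394, 357, 338, 293, 290, 174
Step 2: The winning bid is the highest: 394
Step 3: The payment equals the second-highest bid: 357
Step 4: Surplus = winner's bid - payment = 394 - 357 = 37

37


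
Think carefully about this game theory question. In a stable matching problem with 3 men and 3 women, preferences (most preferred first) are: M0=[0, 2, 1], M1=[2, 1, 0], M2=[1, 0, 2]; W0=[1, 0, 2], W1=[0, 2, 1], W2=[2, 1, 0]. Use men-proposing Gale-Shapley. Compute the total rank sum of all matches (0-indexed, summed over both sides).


Step 1: Run Gale-Shapley (men propose, women hold best offer):
  M0 proposes to W0; she accepts
  M1 proposes to W2; she accepts
  M2 proposes to W1; she accepts
Step 2: Final matching: W0-M0, W1-M2, W2-M1
Step 3: 0-indexed ranks (man's rank of his match, then woman's): 0 + 1 + 0 + 1 + 0 + 1
Step 4: Total rank sum = 3

3


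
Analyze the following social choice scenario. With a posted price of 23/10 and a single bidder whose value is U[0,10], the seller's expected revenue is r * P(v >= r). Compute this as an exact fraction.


Step 1: Posted price r = 23/10, value support [0,10]
Step 2: P(v >= r) = (10 - 23/10)/10 = 77/100
Step 3: Expected revenue = r * P(v >= r) = 23/10 * 77/100
Step 4: Revenue = 1771/1000

1771/1000


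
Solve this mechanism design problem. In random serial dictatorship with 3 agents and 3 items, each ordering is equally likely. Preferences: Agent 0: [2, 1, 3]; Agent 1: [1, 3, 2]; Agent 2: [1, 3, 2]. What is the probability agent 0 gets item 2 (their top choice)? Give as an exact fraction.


Step 1: Agent 0 wants item 2
Step 2: There are 6 possible orderings of agents
Step 3: In 6 orderings, agent 0 gets item 2
Step 4: Probability = 6/6 = 1

1


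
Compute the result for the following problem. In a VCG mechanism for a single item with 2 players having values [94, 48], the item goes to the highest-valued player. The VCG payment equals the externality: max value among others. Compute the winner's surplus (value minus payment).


Step 1: The winner is the agent with the highest value: agent 0 with value 94
Step 2: Values of other agents: [48]
Step 3: VCG payment = max of others' values = 48
Step 4: Surplus = 94 - 48 = 46

46


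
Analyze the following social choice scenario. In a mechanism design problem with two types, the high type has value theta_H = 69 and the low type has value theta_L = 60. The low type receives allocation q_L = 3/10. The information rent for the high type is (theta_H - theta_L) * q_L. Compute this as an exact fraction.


Step 1: theta_H - theta_L = 69 - 60 = 9
Step 2: Information rent = (theta_H - theta_L) * q_L
Step 3: = 9 * 3/10
Step 4: = 27/10

27/10


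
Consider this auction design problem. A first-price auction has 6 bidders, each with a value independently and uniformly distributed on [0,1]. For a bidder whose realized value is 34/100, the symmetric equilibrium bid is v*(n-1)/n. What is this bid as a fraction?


Step 1: The symmetric BNE bidding function is b(v) = v * (n-1) / n
Step 2: Substitute v = 17/50 and n = 6
Step 3: b = 17/50 * 5/6
Step 4: b = 17/60

17/60


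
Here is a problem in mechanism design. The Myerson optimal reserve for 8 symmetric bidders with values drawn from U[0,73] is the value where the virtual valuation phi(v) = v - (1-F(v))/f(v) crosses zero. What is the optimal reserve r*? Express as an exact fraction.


Step 1: For U[0,73], F(v) = v/73 and f(v) = 1/73
Step 2: phi(v) = v - (1 - v/73)/(1/73) = v - (73 - v) = 2v - 73
Step 3: Set phi(r*) = 0: 2r* - 73 = 0
Step 4: r* = 73/2 (the number of bidders n = 8 does not enter)

73/2


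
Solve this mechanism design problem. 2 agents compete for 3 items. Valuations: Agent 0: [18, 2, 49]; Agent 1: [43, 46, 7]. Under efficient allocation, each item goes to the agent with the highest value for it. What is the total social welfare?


Step 1: For each item, find the maximum value among all agents.
Step 2: Item 0 -> Agent 1 (value 43)
Step 3: Item 1 -> Agent 1 (value 46)
Step 4: Item 2 -> Agent 0 (value 49)
Step 5: Total welfare = 43 + 46 + 49 = 138

138


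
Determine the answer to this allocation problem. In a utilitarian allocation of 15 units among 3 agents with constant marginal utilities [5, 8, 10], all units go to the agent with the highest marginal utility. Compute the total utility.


Step 1: The marginal utilities are [5, 8, 10]
Step 2: The highest marginal utility is 10
Step 3: All 15 units go to that agent
Step 4: Total utility = 10 * 15 = 150

150


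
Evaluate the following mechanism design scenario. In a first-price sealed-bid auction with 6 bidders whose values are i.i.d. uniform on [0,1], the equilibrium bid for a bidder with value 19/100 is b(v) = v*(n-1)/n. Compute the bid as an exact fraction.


Step 1: The symmetric BNE bidding function is b(v) = v * (n-1) / n
Step 2: Substitute v = 19/100 and n = 6
Step 3: b = 19/100 * 5/6
Step 4: b = 19/120

19/120


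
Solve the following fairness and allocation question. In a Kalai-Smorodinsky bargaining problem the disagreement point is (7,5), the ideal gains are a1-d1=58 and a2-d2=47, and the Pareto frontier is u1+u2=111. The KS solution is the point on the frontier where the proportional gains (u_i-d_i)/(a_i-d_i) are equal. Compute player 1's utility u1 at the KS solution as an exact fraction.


Step 1: At the KS point, (u1-d1)/r1 = (u2-d2)/r2 = t and u1+u2 = 111
Step 2: u1 = d1 + r1*t and u2 = d2 + r2*t, so (d1 + r1*t) + (d2 + r2*t) = 111
Step 3: t = (111 - 7 - 5)/(58 + 47) = 99/105 = 33/35
Step 4: u1 = d1 + r1*t = 7 + 58 * 33/35 = 2159/35
Step 5: (Check: u2 = d2 + r2*t = 1726/35; u1+u2 = 2159/35 + 1726/35 = 111, on the frontier.)

2159/35


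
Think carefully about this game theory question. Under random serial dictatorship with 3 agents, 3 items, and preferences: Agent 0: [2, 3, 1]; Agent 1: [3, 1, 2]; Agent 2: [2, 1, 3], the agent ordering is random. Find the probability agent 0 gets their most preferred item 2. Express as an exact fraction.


Step 1: Agent 0 wants item 2
Step 2: There are 6 possible orderings of agents
Step 3: In 3 orderings, agent 0 gets item 2
Step 4: Probability = 3/6 = 1/2

1/2


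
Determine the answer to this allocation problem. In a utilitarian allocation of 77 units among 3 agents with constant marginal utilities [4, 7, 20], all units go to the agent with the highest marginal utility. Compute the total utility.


Step 1: The marginal utilities are [4, 7, 20]
Step 2: The highest marginal utility is 20
Step 3: All 77 units go to that agent
Step 4: Total utility = 20 * 77 = 1540

1540


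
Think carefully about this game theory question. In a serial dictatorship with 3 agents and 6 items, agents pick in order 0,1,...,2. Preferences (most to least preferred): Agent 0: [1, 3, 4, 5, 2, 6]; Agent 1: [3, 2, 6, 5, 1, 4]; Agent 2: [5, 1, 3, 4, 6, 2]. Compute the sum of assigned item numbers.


Step 1: Agent 0 picks item 1
Step 2: Agent 1 picks item 3
Step 3: Agent 2 picks item 5
Step 4: Sum = 1 + 3 + 5 = 9

9


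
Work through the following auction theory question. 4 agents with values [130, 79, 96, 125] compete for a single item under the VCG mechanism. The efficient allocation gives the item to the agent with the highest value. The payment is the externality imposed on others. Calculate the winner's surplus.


Step 1: The winner is the agent with the highest value: agent 0 with value 130
Step 2: Values of other agents: [79, 96, 125]
Step 3: VCG payment = max of others' values = 125
Step 4: Surplus = 130 - 125 = 5

5


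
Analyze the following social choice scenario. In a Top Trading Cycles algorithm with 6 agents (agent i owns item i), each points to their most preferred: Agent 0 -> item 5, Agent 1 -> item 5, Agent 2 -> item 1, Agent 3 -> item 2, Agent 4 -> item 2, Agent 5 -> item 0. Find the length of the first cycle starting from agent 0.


Step 1: Trace the pointer graph from agent 0: 0 -> 5 -> 0
Step 2: A cycle is detected when we revisit agent 0
Step 3: The cycle is: 0 -> 5 -> 0
Step 4: Cycle length = 2

2


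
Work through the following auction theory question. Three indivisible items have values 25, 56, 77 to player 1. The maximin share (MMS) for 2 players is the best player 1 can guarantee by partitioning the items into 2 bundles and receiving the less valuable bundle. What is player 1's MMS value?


Step 1: Item values = 25, 56, 77
Step 2: Enumerate all 2-bundle partitions and take the smaller bundle:
  Partition 1: {25} vs {56,77} -> bundles 25, 133; min = 25
  Partition 2: {56} vs {25,77} -> bundles 56, 102; min = 56
  Partition 3: {77} vs {25,56} -> bundles 77, 81; min = 77
Step 3: MMS = max(25, 56, 77) = 77

77


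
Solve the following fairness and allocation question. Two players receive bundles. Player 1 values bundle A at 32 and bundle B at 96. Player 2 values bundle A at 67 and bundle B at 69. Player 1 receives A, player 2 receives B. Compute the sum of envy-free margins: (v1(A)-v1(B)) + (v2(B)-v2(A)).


Step 1: Player 1's margin = v1(A) - v1(B) = 32 - 96 = -64
Step 2: Player 2's margin = v2(B) - v2(A) = 69 - 67 = 2
Step 3: Total margin = -64 + 2 = -62

-62


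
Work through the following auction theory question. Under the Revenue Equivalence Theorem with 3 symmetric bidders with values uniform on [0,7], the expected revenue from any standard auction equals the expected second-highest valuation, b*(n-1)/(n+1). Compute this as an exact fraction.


Step 1: By Revenue Equivalence, expected revenue = b*(n-1)/(n+1)
Step 2: Substituting n = 3, b = 7
Step 3: Revenue = 7*(3-1)/(3+1) = 7*2/4
Step 4: Revenue = 14/4 = 7/2

7/2


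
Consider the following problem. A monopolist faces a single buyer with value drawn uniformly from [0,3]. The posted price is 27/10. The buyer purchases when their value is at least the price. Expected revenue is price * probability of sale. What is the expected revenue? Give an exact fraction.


Step 1: Posted price r = 27/10, value support [0,3]
Step 2: P(v >= r) = (3 - 27/10)/3 = 1/10
Step 3: Expected revenue = r * P(v >= r) = 27/10 * 1/10
Step 4: Revenue = 27/100

27/100


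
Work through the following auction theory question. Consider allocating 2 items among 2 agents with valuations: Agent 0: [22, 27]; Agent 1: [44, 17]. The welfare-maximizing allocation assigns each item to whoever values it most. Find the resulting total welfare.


Step 1: For each item, find the maximum value among all agents.
Step 2: Item 0 -> Agent 1 (value 44)
Step 3: Item 1 -> Agent 0 (value 27)
Step 4: Total welfare = 44 + 27 = 71

71


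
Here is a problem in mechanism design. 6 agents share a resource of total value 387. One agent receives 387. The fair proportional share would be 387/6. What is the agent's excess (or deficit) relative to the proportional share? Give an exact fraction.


Step 1: Proportional share = 387/6 = 129/2
Step 2: Agent's actual allocation = 387
Step 3: Excess = 387 - 129/2 = 645/2

645/2


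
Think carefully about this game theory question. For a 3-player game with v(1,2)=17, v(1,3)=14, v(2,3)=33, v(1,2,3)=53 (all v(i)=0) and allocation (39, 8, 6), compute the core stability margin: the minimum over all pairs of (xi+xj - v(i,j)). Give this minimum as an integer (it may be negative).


Step 1: Slack for coalition (1,2): x1+x2 - v12 = 47 - 17 = 30
Step 2: Slack for coalition (1,3): x1+x3 - v13 = 45 - 14 = 31
Step 3: Slack for coalition (2,3): x2+x3 - v23 = 14 - 33 = -19
Step 4: Minimum slack = min(30, 31, -19) = -19, attained by (2,3); coalition (2,3) can block (slack < 0), so the allocation is not in the core

-19


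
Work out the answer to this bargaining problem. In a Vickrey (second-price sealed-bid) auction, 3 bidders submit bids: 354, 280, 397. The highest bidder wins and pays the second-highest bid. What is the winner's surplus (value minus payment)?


Step 1: Sort bids in descending order: 397, 354, 280
Step 2: The winning bid is the highest: 397
Step 3: The payment equals the second-highest bid: 354
Step 4: Surplus = winner's bid - payment = 397 - 354 = 43

43


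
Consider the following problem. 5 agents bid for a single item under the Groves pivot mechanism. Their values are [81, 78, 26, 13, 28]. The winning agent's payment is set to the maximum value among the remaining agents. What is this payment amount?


Step 1: The efficient winner is agent 0 with value 81
Step 2: Other agents' values: [78, 26, 13, 28]
Step 3: Pivot payment = max(others) = 78
Step 4: The winner pays 78

78


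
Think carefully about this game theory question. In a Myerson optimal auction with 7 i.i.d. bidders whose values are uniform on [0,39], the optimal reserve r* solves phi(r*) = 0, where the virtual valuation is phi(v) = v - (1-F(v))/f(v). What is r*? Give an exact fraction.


Step 1: For U[0,39], F(v) = v/39 and f(v) = 1/39
Step 2: phi(v) = v - (1 - v/39)/(1/39) = v - (39 - v) = 2v - 39
Step 3: Set phi(r*) = 0: 2r* - 39 = 0
Step 4: r* = 39/2 (the number of bidders n = 7 does not enter)

39/2


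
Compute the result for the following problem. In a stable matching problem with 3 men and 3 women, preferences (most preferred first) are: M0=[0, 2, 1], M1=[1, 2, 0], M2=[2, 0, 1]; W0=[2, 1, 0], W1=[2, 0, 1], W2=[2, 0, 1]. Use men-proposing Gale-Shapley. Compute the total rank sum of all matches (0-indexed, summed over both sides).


Step 1: Run Gale-Shapley (men propose, women hold best offer):
  M0 proposes to W0; she accepts
  M1 proposes to W1; she accepts
  M2 proposes to W2; she accepts
Step 2: Final matching: W0-M0, W1-M1, W2-M2
Step 3: 0-indexed ranks (man's rank of his match, then woman's): 0 + 2 + 0 + 2 + 0 + 0
Step 4: Total rank sum = 4

4


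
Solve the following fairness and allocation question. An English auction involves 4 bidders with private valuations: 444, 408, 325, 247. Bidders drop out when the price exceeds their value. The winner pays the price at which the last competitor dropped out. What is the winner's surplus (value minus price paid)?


Step 1: Identify the highest value: 444
Step 2: Identify the second-highest value: 408
Step 3: The final price = second-highest value = 408
Step 4: Surplus = 444 - 408 = 36

36


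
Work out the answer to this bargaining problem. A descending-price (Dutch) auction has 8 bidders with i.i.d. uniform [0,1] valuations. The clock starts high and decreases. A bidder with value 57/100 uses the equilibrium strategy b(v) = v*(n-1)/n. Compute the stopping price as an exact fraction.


Step 1: Dutch auctions are strategically equivalent to first-price auctions
Step 2: The equilibrium bid is b(v) = v*(n-1)/n
Step 3: b = 57/100 * 7/8
Step 4: b = 399/800

399/800


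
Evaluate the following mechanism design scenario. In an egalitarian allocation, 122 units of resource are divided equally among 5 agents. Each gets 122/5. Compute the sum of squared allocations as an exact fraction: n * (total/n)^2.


Step 1: Each agent's share = 122/5
Step 2: Square of each share = (122/5)^2 = 14884/25
Step 3: Sum of squares = 5 * 14884/25 = 14884/5

14884/5


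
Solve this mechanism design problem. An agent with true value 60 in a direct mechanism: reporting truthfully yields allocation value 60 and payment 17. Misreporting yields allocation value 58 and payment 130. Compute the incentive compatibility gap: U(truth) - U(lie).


Step 1: U(truth) = value - payment = 60 - 17 = 43
Step 2: U(lie) = allocation - payment = 58 - 130 = -72
Step 3: IC gap = 43 - (-72) = 115

115


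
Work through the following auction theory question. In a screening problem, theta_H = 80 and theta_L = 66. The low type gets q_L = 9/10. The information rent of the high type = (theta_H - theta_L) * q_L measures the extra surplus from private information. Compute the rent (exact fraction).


Step 1: theta_H - theta_L = 80 - 66 = 14
Step 2: Information rent = (theta_H - theta_L) * q_L
Step 3: = 14 * 9/10
Step 4: = 63/5

63/5


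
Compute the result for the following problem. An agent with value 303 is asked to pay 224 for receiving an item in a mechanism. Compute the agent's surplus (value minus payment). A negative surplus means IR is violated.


Step 1: Surplus = value - payment = 303 - 224 = 79
Step 2: IR is satisfied (surplus >= 0)

79


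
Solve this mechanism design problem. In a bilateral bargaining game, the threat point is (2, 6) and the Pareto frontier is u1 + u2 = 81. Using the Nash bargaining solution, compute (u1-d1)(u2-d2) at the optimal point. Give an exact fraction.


Step 1: The Nash solution splits surplus symmetrically above the disagreement point
Step 2: u1 = (total + d1 - d2)/2 = (81 + 2 - 6)/2 = 77/2
Step 3: u2 = (total - d1 + d2)/2 = (81 - 2 + 6)/2 = 85/2
Step 4: Nash product = (77/2 - 2) * (85/2 - 6)
Step 5: = 73/2 * 73/2 = 5329/4

5329/4


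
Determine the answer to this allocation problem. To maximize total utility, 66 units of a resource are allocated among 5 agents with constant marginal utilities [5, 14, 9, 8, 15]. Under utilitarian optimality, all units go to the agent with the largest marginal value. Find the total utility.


Step 1: The marginal utilities are [5, 14, 9, 8, 15]
Step 2: The highest marginal utility is 15
Step 3: All 66 units go to that agent
Step 4: Total utility = 15 * 66 = 990

990


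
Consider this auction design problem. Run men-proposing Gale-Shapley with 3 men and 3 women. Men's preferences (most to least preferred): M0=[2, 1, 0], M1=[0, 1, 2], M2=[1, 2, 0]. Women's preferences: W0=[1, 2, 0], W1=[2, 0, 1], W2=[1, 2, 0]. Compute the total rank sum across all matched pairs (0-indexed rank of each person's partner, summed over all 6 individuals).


Step 1: Run Gale-Shapley (men propose, women hold best offer):
  M0 proposes to W2; she accepts
  M1 proposes to W0; she accepts
  M2 proposes to W1; she accepts
Step 2: Final matching: W0-M1, W1-M2, W2-M0
Step 3: 0-indexed ranks (man's rank of his match, then woman's): 0 + 0 + 0 + 0 + 0 + 2
Step 4: Total rank sum = 2

2


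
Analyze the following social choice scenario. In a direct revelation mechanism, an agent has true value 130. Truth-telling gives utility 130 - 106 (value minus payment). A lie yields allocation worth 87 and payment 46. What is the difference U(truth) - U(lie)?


Step 1: U(truth) = value - payment = 130 - 106 = 24
Step 2: U(lie) = allocation - payment = 87 - 46 = 41
Step 3: IC gap = 24 - 41 = -17

-17


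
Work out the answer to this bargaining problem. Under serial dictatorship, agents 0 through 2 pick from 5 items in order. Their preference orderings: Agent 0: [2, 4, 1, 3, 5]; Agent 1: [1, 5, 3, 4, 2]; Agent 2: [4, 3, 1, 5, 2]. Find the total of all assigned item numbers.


Step 1: Agent 0 picks item 2
Step 2: Agent 1 picks item 1
Step 3: Agent 2 picks item 4
Step 4: Sum = 2 + 1 + 4 = 7

7


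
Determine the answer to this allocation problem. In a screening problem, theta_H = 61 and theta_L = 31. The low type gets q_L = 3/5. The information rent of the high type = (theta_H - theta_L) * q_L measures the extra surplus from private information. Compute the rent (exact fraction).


Step 1: theta_H - theta_L = 61 - 31 = 30
Step 2: Information rent = (theta_H - theta_L) * q_L
Step 3: = 30 * 3/5
Step 4: = 18

18


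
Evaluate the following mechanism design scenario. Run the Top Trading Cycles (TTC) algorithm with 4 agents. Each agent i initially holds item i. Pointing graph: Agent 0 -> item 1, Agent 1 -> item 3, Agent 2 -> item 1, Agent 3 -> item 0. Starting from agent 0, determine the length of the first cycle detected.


Step 1: Trace the pointer graph from agent 0: 0 -> 1 -> 3 -> 0
Step 2: A cycle is detected when we revisit agent 0
Step 3: The cycle is: 0 -> 1 -> 3 -> 0
Step 4: Cycle length = 3

3


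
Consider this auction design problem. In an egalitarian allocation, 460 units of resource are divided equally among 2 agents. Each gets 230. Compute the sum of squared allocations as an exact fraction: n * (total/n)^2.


Step 1: Each agent's share = 460/2 = 230
Step 2: Square of each share = (230)^2 = 52900
Step 3: Sum of squares = 2 * 52900 = 105800

105800


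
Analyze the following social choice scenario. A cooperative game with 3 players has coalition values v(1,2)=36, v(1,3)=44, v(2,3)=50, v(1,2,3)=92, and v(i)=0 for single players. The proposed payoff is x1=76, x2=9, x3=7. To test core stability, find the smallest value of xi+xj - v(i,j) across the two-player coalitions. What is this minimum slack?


Step 1: Slack for coalition (1,2): x1+x2 - v12 = 85 - 36 = 49
Step 2: Slack for coalition (1,3): x1+x3 - v13 = 83 - 44 = 39
Step 3: Slack for coalition (2,3): x2+x3 - v23 = 16 - 50 = -34
Step 4: Minimum slack = min(49, 39, -34) = -34, attained by (2,3); coalition (2,3) can block (slack < 0), so the allocation is not in the core

-34


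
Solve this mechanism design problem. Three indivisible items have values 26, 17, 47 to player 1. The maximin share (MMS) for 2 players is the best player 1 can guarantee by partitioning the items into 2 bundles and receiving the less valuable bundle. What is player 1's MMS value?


Step 1: Item values = 26, 17, 47
Step 2: Enumerate all 2-bundle partitions and take the smaller bundle:
  Partition 1: {26} vs {17,47} -> bundles 26, 64; min = 26
  Partition 2: {17} vs {26,47} -> bundles 17, 73; min = 17
  Partition 3: {47} vs {26,17} -> bundles 47, 43; min = 43
Step 3: MMS = max(26, 17, 43) = 43

43


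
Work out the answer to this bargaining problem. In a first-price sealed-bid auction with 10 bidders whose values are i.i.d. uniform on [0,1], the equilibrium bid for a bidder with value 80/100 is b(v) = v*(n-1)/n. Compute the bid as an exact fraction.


Step 1: The symmetric BNE bidding function is b(v) = v * (n-1) / n
Step 2: Substitute v = 4/5 and n = 10
Step 3: b = 4/5 * 9/10
Step 4: b = 18/25

18/25


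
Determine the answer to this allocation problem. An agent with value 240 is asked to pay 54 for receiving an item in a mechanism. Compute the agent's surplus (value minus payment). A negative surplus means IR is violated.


Step 1: Surplus = value - payment = 240 - 54 = 186
Step 2: IR is satisfied (surplus >= 0)

186


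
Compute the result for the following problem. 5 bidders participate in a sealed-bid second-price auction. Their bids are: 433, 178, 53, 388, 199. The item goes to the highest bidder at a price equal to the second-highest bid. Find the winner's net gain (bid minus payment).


Step 1: Sort bids in descending order: 433, 388, 199, 178, 53
Step 2: The winning bid is the highest: 433
Step 3: The payment equals the second-highest bid: 388
Step 4: Surplus = winner's bid - payment = 433 - 388 = 45

45


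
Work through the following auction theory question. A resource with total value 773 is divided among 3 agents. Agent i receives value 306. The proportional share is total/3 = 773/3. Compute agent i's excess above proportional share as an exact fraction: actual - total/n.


Step 1: Proportional share = 773/3
Step 2: Agent's actual allocation = 306
Step 3: Excess = 306 - 773/3 = 145/3

145/3


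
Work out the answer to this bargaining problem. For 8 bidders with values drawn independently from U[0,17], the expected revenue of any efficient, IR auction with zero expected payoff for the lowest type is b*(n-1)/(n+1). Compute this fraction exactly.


Step 1: By Revenue Equivalence, expected revenue = b*(n-1)/(n+1)
Step 2: Substituting n = 8, b = 17
Step 3: Revenue = 17*(8-1)/(8+1) = 17*7/9
Step 4: Revenue = 119/9

119/9


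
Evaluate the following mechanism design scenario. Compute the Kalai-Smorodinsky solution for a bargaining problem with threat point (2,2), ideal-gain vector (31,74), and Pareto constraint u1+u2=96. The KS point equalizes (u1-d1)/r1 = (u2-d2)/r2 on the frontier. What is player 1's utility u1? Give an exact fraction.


Step 1: At the KS point, (u1-d1)/r1 = (u2-d2)/r2 = t and u1+u2 = 96
Step 2: u1 = d1 + r1*t and u2 = d2 + r2*t, so (d1 + r1*t) + (d2 + r2*t) = 96
Step 3: t = (96 - 2 - 2)/(31 + 74) = 92/105
Step 4: u1 = d1 + r1*t = 2 + 31 * 92/105 = 3062/105
Step 5: (Check: u2 = d2 + r2*t = 7018/105; u1+u2 = 3062/105 + 7018/105 = 96, on the frontier.)

3062/105


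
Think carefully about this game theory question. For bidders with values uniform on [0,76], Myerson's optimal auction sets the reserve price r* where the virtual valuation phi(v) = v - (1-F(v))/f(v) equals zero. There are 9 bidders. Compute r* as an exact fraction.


Step 1: For U[0,76], F(v) = v/76 and f(v) = 1/76
Step 2: phi(v) = v - (1 - v/76)/(1/76) = v - (76 - v) = 2v - 76
Step 3: Set phi(r*) = 0: 2r* - 76 = 0
Step 4: r* = 76/2 = 38 (the number of bidders n = 9 does not enter)

38


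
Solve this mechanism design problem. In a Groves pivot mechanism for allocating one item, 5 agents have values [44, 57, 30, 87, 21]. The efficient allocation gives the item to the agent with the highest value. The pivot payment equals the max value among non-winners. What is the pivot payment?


Step 1: The efficient winner is agent 3 with value 87
Step 2: Other agents' values: [44, 57, 30, 21]
Step 3: Pivot payment = max(others) = 57
Step 4: The winner pays 57

57


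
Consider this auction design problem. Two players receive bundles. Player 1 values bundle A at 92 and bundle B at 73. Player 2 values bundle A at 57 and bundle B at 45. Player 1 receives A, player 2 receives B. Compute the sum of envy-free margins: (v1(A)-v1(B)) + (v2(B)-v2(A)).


Step 1: Player 1's margin = v1(A) - v1(B) = 92 - 73 = 19
Step 2: Player 2's margin = v2(B) - v2(A) = 45 - 57 = -12
Step 3: Total margin = 19 + -12 = 7

7


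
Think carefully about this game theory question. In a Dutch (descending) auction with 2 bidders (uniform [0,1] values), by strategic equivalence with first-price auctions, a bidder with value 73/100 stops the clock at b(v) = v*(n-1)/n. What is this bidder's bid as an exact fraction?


Step 1: Dutch auctions are strategically equivalent to first-price auctions
Step 2: The equilibrium bid is b(v) = v*(n-1)/n
Step 3: b = 73/100 * 1/2
Step 4: b = 73/200

73/200


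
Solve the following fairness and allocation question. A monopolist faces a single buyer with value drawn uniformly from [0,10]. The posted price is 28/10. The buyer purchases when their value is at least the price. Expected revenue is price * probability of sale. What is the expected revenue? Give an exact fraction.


Step 1: Posted price r = 14/5, value support [0,10]
Step 2: P(v >= r) = (10 - 14/5)/10 = 18/25
Step 3: Expected revenue = r * P(v >= r) = 14/5 * 18/25
Step 4: Revenue = 252/125

252/125


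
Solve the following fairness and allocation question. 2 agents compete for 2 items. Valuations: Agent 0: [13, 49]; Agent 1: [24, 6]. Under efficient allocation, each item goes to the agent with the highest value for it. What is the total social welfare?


Step 1: For each item, find the maximum value among all agents.
Step 2: Item 0 -> Agent 1 (value 24)
Step 3: Item 1 -> Agent 0 (value 49)
Step 4: Total welfare = 24 + 49 = 73

73


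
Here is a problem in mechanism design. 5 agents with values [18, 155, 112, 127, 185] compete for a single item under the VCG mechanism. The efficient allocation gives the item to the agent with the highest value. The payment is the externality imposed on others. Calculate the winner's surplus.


Step 1: The winner is the agent with the highest value: agent 4 with value 185
Step 2: Values of other agents: [18, 155, 112, 127]
Step 3: VCG payment = max of others' values = 155
Step 4: Surplus = 185 - 155 = 30

30


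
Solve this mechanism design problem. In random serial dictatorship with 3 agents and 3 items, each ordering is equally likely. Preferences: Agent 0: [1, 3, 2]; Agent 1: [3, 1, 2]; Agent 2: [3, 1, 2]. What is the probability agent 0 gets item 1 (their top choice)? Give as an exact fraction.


Step 1: Agent 0 wants item 1
Step 2: There are 6 possible orderings of agents
Step 3: In 4 orderings, agent 0 gets item 1
Step 4: Probability = 4/6 = 2/3

2/3


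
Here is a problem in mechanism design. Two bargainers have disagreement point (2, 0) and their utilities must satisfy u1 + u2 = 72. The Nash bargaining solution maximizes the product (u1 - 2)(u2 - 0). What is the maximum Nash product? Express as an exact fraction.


Step 1: The Nash solution splits surplus symmetrically above the disagreement point
Step 2: u1 = (total + d1 - d2)/2 = (72 + 2 - 0)/2 = 37
Step 3: u2 = (total - d1 + d2)/2 = (72 - 2 + 0)/2 = 35
Step 4: Nash product = (37 - 2) * (35 - 0)
Step 5: = 35 * 35 = 1225

1225


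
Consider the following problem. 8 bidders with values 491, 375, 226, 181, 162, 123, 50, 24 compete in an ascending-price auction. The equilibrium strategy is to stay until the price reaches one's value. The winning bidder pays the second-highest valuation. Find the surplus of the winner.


Step 1: Identify the highest value: 491
Step 2: Identify the second-highest value: 375
Step 3: The final price = second-highest value = 375
Step 4: Surplus = 491 - 375 = 116

116


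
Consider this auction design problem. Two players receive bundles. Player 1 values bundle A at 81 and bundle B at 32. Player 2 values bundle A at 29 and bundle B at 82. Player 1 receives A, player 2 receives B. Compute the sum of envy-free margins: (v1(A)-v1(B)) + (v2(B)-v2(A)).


Step 1: Player 1's margin = v1(A) - v1(B) = 81 - 32 = 49
Step 2: Player 2's margin = v2(B) - v2(A) = 82 - 29 = 53
Step 3: Total margin = 49 + 53 = 102

102


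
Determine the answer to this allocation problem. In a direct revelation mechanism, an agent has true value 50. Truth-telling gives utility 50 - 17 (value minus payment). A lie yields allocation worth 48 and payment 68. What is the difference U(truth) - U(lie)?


Step 1: U(truth) = value - payment = 50 - 17 = 33
Step 2: U(lie) = allocation - payment = 48 - 68 = -20
Step 3: IC gap = 33 - (-20) = 53

53


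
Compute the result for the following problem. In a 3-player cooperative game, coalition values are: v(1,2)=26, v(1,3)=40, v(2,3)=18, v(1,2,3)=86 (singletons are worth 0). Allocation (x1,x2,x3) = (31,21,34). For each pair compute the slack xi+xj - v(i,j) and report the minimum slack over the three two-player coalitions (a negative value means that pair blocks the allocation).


Step 1: Slack for coalition (1,2): x1+x2 - v12 = 52 - 26 = 26
Step 2: Slack for coalition (1,3): x1+x3 - v13 = 65 - 40 = 25
Step 3: Slack for coalition (2,3): x2+x3 - v23 = 55 - 18 = 37
Step 4: Minimum slack = min(26, 25, 37) = 25, attained by (1,3); no pair can gain by deviating, so the allocation is in the core

25


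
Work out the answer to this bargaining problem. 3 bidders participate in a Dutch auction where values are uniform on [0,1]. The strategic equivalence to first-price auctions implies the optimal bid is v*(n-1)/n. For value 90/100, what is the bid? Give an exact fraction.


Step 1: Dutch auctions are strategically equivalent to first-price auctions
Step 2: The equilibrium bid is b(v) = v*(n-1)/n
Step 3: b = 9/10 * 2/3
Step 4: b = 3/5

3/5


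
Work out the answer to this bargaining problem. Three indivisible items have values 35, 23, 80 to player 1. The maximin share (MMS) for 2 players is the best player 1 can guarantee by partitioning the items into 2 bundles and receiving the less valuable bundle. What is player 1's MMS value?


Step 1: Item values = 35, 23, 80
Step 2: Enumerate all 2-bundle partitions and take the smaller bundle:
  Partition 1: {35} vs {23,80} -> bundles 35, 103; min = 35
  Partition 2: {23} vs {35,80} -> bundles 23, 115; min = 23
  Partition 3: {80} vs {35,23} -> bundles 80, 58; min = 58
Step 3: MMS = max(35, 23, 58) = 58

58


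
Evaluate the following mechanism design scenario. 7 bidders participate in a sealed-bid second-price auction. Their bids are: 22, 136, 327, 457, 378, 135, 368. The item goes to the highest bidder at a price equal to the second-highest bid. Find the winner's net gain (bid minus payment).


Step 1: Sort bids in descending order: 457, 378, 368, 327, 136, 135, 22
Step 2: The winning bid is the highest: 457
Step 3: The payment equals the second-highest bid: 378
Step 4: Surplus = winner's bid - payment = 457 - 378 = 79

79


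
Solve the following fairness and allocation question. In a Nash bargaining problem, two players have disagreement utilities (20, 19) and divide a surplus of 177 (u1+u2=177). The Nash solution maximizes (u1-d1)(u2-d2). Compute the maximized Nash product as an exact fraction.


Step 1: The Nash solution splits surplus symmetrically above the disagreement point
Step 2: u1 = (total + d1 - d2)/2 = (177 + 20 - 19)/2 = 89
Step 3: u2 = (total - d1 + d2)/2 = (177 - 20 + 19)/2 = 88
Step 4: Nash product = (89 - 20) * (88 - 19)
Step 5: = 69 * 69 = 4761

4761


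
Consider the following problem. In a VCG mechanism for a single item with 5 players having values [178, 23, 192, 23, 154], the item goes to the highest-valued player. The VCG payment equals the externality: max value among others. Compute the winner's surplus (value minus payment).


Step 1: The winner is the agent with the highest value: agent 2 with value 192
Step 2: Values of other agents: [178, 23, 23, 154]
Step 3: VCG payment = max of others' values = 178
Step 4: Surplus = 192 - 178 = 14

14


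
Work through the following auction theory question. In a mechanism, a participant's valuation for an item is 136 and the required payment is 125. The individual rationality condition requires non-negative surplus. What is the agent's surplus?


Step 1: Surplus = value - payment = 136 - 125 = 11
Step 2: IR is satisfied (surplus >= 0)

11


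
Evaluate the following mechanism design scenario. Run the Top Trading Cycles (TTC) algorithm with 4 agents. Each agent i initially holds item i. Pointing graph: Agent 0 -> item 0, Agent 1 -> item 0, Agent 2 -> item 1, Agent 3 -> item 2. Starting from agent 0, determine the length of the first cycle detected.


Step 1: Trace the pointer graph from agent 0: 0 -> 0
Step 2: A cycle is detected when we revisit agent 0
Step 3: The cycle is: 0 -> 0
Step 4: Cycle length = 1

1
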